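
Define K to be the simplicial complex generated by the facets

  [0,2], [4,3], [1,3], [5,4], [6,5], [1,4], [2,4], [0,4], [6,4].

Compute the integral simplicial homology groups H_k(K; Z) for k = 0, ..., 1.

H_0 = Z,  H_1 = Z^3.

Fix the vertex order 0 < 1 < 2 < 3 < 4 < 5 < 6 and write every simplex with vertices in increasing order. Then dim K = 1 and the simplices of K are:

  0-simplices (7): [0], [1], [2], [3], [4], [5], [6]
  1-simplices (9): [0,2], [0,4], [1,3], [1,4], [2,4], [3,4], [4,5], [4,6], [5,6]

so the chain groups are C_0 ≅ Z^7, C_1 ≅ Z^9.

Boundary ∂_1: C_1 → C_0 is given by ∂[p,q] = [q] − [p]. For instance
  ∂[4,6] = [6] − [4].
As a 7×9 matrix over Z this has rank 6, with invariant factors (1,1,1,1,1,1).

Reading off H_k = ker ∂_k / im ∂_{k+1}:

  H_0: rank C_0 − rank ∂_1 = 7 − 6 = 1, and the invariant factors of ∂_1 are all 1, so H_0 = Z.
  H_1: rank ker ∂_1 − rank ∂_2 = (9 − 6) − 0 = 3, and there is no ∂_2, so H_1 = Z^3.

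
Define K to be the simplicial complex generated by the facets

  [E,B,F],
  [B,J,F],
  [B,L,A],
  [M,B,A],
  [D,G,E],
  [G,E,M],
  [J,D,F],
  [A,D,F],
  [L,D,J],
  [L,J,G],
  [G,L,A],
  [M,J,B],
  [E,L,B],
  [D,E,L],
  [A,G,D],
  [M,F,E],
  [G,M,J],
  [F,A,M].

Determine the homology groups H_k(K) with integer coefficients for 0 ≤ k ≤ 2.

H_0 = Z,  H_1 = Z ⊕ Z/2,  H_2 = 0.

Take the total order A < B < D < E < F < G < J < L < M on the vertex set. Then K (dimension 2) consists of the simplices:

  0-simplices (9): A, B, D, E, F, G, J, L, M
  1-simplices (27): AB, AD, AF, AG, AL, AM, BE, BF, BJ, BL, BM, DE, DF, DG, DJ, DL, EF, EG, EL, EM, FJ, FM, GJ, GL, GM, JL, JM
  2-simplices (18): ABL, ABM, ADF, ADG, AFM, AGL, BEF, BEL, BFJ, BJM, DEG, DEL, DFJ, DJL, EFM, EGM, GJL, GJM

so the chain groups are C_0 ≅ Z^9, C_1 ≅ Z^27, C_2 ≅ Z^18.

∂_1: C_1 → C_0 sends each edge [p,q] (with p < q) to q − p. For instance
  ∂GM = M − G.
The resulting 9×27 matrix has rank 8, and its Smith normal form has invariant factors (1,1,1,1,1,1,1,1).

∂_2: C_2 → C_1 sends each 2-simplex [p,q,r] to [q,r] − [p,r] + [p,q]. For instance
  ∂ADG = DG − AG + AD,
  ∂EGM = GM − EM + EG.
The 27×18 boundary matrix has rank 18 and Smith normal form diag(1,1,1,1,1,1,1,1,1,1,1,1,1,1,1,1,1,2).

Now H_k = ker ∂_k / im ∂_{k+1}, so:

  H_0: rank C_0 − rank ∂_1 = 9 − 8 = 1, and the invariant factors of ∂_1 are all 1, so H_0 ≅ Z.
  H_1: rank ker ∂_1 − rank ∂_2 = (27 − 8) − 18 = 1, and ∂_2 has invariant factor 2 > 1, so H_1 ≅ Z ⊕ Z/2.
  H_2: rank ker ∂_2 − rank ∂_3 = (18 − 18) − 0 = 0, and there is no ∂_3, so H_2 ≅ 0.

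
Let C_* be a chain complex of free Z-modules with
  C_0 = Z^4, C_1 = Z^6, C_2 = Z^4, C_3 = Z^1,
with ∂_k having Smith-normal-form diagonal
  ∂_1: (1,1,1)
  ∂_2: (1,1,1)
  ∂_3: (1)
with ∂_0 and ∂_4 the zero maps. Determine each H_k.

H_0 = Z,  H_1 = 0,  H_2 = 0,  H_3 = 0.

H_0: b_0 = 4 − 0 − 3 = 1; torsion from ∂_1 factors > 1: none. So H_0 = Z.
H_1: b_1 = 6 − 3 − 3 = 0; torsion from ∂_2 factors > 1: none. So H_1 = 0.
H_2: b_2 = 4 − 3 − 1 = 0; torsion from ∂_3 factors > 1: none. So H_2 = 0.
H_3: b_3 = 1 − 1 − 0 = 0; torsion from ∂_4 factors > 1: none. So H_3 = 0.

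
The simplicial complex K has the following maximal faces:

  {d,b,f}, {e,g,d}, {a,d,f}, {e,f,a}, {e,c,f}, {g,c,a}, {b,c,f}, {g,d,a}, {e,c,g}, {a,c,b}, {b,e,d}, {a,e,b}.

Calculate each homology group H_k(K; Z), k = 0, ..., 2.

K has 7 vertices, 18 edges, 12 triangles.
rank ∂_0 = 0, rank ∂_1 = 6 ⇒ b_0 = 7 − 0 − 6 = 1; all invariant factors of ∂_1 are 1 so no torsion. So H_0 ≅ Z.
rank ∂_1 = 6, rank ∂_2 = 12 ⇒ b_1 = 18 − 6 − 12 = 0; ∂_2 has invariant factor(s) [2] giving torsion. So H_1 ≅ Z_2.
rank ∂_2 = 12, rank ∂_3 = 0 ⇒ b_2 = 12 − 12 − 0 = 0. So H_2 ≅ 0.

H_0 ≅ Z,  H_1 ≅ Z_2,  H_2 = 0.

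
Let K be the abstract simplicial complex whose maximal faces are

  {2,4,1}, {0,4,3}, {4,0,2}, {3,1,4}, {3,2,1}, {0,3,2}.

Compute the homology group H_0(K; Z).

Order the vertices as 0 < 1 < 2 < 3 < 4. Listing each simplex with vertices in this order, K has dimension 2 with simplices:

  0-simplices (5): [0], [1], [2], [3], [4]
  1-simplices (9): [0,2], [0,3], [0,4], [1,2], [1,3], [1,4], [2,3], [2,4], [3,4]
  2-simplices (6): [0,2,3], [0,2,4], [0,3,4], [1,2,3], [1,2,4], [1,3,4]

Hence C_0 ≅ Z^5, C_1 ≅ Z^9, C_2 ≅ Z^6.

Boundary ∂_1: C_1 → C_0 is given by ∂[p,q] = [q] − [p]. For instance
  ∂[1,4] = [4] − [1].
The 5×9 boundary matrix has rank 4 and Smith normal form diag(1,1,1,1).

∂_2: C_2 → C_1 maps a triangle to the signed sum of its edges. For instance
  ∂[0,2,3] = [2,3] − [0,3] + [0,2],
  ∂[1,2,3] = [2,3] − [1,3] + [1,2].
This gives a 9×6 integer matrix of rank 5; reducing to Smith normal form yields diagonal entries (1,1,1,1,1).

Computing H_k = (kernel of ∂_k) / (image of ∂_{k+1}):

  H_0: rank C_0 − rank ∂_1 = 5 − 4 = 1, and the invariant factors of ∂_1 are all 1, so H_0 = Z.

(K is a triangulation of the 2-sphere S^2.)

H_0 ≅ Z.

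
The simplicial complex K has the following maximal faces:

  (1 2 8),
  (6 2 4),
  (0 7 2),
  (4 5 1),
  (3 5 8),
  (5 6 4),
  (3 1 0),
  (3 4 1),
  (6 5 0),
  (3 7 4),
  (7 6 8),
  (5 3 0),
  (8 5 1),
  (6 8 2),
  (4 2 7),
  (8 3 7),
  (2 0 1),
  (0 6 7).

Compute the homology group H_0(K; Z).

Take the total order 0 < 1 < 2 < 3 < 4 < 5 < 6 < 7 < 8 on the vertex set. Then K (dimension 2) consists of the simplices:

  0-simplices (9): [0], [1], [2], [3], [4], [5], [6], [7], [8]
  1-simplices (27): (27 of them)
  2-simplices (18): [0,1,2], [0,1,3], [0,2,7], [0,3,5], [0,5,6], [0,6,7], [1,2,8], [1,3,4], [1,4,5], [1,5,8], [2,4,6], [2,4,7], [2,6,8], [3,4,7], [3,5,8], [3,7,8], [4,5,6], [6,7,8]

Hence C_0 ≅ Z^9, C_1 ≅ Z^27, C_2 ≅ Z^18.

Boundary ∂_1: C_1 → C_0 is given by ∂[p,q] = [q] − [p]. For instance
  ∂[2,7] = [7] − [2].
The 9×27 boundary matrix has rank 8 and Smith normal form diag(1,1,1,1,1,1,1,1).

The boundary map ∂_2: C_2 → C_1 sends each 2-simplex [p,q,r] to [q,r] − [p,r] + [p,q]. For instance
  ∂[2,4,6] = [4,6] − [2,6] + [2,4],
  ∂[3,4,7] = [4,7] − [3,7] + [3,4].
This gives a 27×18 integer matrix of rank 18; reducing to Smith normal form yields diagonal entries (1,1,1,1,1,1,1,1,1,1,1,1,1,1,1,1,1,2).

Reading off H_k = ker ∂_k / im ∂_{k+1}:

  H_0: rank C_0 − rank ∂_1 = 9 − 8 = 1, and the invariant factors of ∂_1 are all 1, so H_0 = Z.

H_0 = Z.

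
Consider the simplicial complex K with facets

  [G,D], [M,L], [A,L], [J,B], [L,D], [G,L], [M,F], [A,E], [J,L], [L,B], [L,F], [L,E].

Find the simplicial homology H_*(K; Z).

We work with the vertex ordering A < B < D < E < F < G < J < L < M. The simplices of K, each written with vertices in increasing order, are:

  0-simplices (9): A, B, D, E, F, G, J, L, M
  1-simplices (12): AE, AL, BJ, BL, DG, DL, EL, FL, FM, GL, JL, LM

Hence C_0 ≅ Z^9, C_1 ≅ Z^12.

Boundary ∂_1: C_1 → C_0 maps an edge to its endpoints' difference, ∂[p,q] = q − p. For instance
  ∂EL = L − E.
This gives a 9×12 integer matrix of rank 8; reducing to Smith normal form yields diagonal entries (1,1,1,1,1,1,1,1).

Reading off H_k = ker ∂_k / im ∂_{k+1}:

  H_0: rank C_0 − rank ∂_1 = 9 − 8 = 1, and the invariant factors of ∂_1 are all 1, so H_0 ≅ Z.
  H_1: rank ker ∂_1 − rank ∂_2 = (12 − 8) − 0 = 4, and there is no ∂_2, so H_1 ≅ Z^4.

As a check, the Euler characteristic is 9 − 12 = -3, which agrees with 1 − 4 = -3.
(K is a triangulation of a wedge of 4 circles.)

H_0 = Z,  H_1 = Z^4.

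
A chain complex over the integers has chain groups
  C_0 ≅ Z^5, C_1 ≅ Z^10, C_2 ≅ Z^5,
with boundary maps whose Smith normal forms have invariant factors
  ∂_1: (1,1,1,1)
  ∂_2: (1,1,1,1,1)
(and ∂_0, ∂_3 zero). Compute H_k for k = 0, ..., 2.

H_0: b_0 = 5 − 0 − 4 = 1; torsion from ∂_1 factors > 1: none. So H_0 = Z.
H_1: b_1 = 10 − 4 − 5 = 1; torsion from ∂_2 factors > 1: none. So H_1 = Z.
H_2: b_2 = 5 − 5 − 0 = 0; torsion from ∂_3 factors > 1: none. So H_2 = 0.

H_0 = Z,  H_1 = Z,  H_2 = 0.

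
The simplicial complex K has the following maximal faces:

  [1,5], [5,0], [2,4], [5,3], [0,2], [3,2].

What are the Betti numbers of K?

b_0 = 1, b_1 = 1.

We work with the vertex ordering 0 < 1 < 2 < 3 < 4 < 5. The simplices of K, each written with vertices in increasing order, are:

  0-simplices (6): [0], [1], [2], [3], [4], [5]
  1-simplices (6): [0,2], [0,5], [1,5], [2,3], [2,4], [3,5]

so the chain groups are C_0 ≅ Z^6, C_1 ≅ Z^6.

The boundary map ∂_1: C_1 → C_0 maps an edge to its endpoints' difference, ∂[p,q] = q − p. For instance
  ∂[2,3] = [3] − [2].
The resulting 6×6 matrix has rank 5, and its Smith normal form has invariant factors (1,1,1,1,1).

Computing H_k = (kernel of ∂_k) / (image of ∂_{k+1}):

  H_0: rank C_0 − rank ∂_1 = 6 − 5 = 1, and the invariant factors of ∂_1 are all 1, so H_0 = Z.
  H_1: rank ker ∂_1 − rank ∂_2 = (6 − 5) − 0 = 1, and there is no ∂_2, so H_1 = Z.

Hence the Betti numbers are b_0 = 1, b_1 = 1.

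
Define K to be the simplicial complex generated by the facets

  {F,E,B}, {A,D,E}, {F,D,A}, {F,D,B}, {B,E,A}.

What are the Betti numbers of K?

Fix the vertex order A < B < D < E < F and write every simplex with vertices in increasing order. Then dim K = 2 and the simplices of K are:

  0-simplices (5): A, B, D, E, F
  1-simplices (10): AB, AD, AE, AF, BD, BE, BF, DE, DF, EF
  2-simplices (5): ABE, ADE, ADF, BDF, BEF

giving chain groups C_0 ≅ Z^5, C_1 ≅ Z^10, C_2 ≅ Z^5.

∂_1: C_1 → C_0 sends each edge [p,q] (with p < q) to q − p.
As a 5×10 matrix over Z this has rank 4, with invariant factors (1,1,1,1).

The boundary map ∂_2: C_2 → C_1 sends each 2-simplex [p,q,r] to [q,r] − [p,r] + [p,q]. For instance
  ∂BDF = DF − BF + BD,
  ∂ADF = DF − AF + AD.
The 10×5 boundary matrix has rank 5 and Smith normal form diag(1,1,1,1,1).

Computing H_k = (kernel of ∂_k) / (image of ∂_{k+1}):

  H_0: rank C_0 − rank ∂_1 = 5 − 4 = 1, and the invariant factors of ∂_1 are all 1, so H_0 ≅ Z.
  H_1: rank ker ∂_1 − rank ∂_2 = (10 − 4) − 5 = 1, and the invariant factors of ∂_2 are all 1, so H_1 ≅ Z.
  H_2: rank ker ∂_2 − rank ∂_3 = (5 − 5) − 0 = 0, and there is no ∂_3, so H_2 ≅ 0.

(K is a triangulation of the Möbius band.)

Hence the Betti numbers are b_0 = 1, b_1 = 1, b_2 = 0.

b_0 = 1, b_1 = 1, b_2 = 0.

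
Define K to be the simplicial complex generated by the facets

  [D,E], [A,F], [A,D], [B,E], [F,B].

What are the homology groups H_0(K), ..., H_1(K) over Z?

K has 5 vertices, 5 edges.
rank ∂_0 = 0, rank ∂_1 = 4 ⇒ b_0 = 5 − 0 − 4 = 1; all invariant factors of ∂_1 are 1 so no torsion. So H_0 = Z.
rank ∂_1 = 4, rank ∂_2 = 0 ⇒ b_1 = 5 − 4 − 0 = 1. So H_1 = Z.

H_0 = Z,  H_1 = Z.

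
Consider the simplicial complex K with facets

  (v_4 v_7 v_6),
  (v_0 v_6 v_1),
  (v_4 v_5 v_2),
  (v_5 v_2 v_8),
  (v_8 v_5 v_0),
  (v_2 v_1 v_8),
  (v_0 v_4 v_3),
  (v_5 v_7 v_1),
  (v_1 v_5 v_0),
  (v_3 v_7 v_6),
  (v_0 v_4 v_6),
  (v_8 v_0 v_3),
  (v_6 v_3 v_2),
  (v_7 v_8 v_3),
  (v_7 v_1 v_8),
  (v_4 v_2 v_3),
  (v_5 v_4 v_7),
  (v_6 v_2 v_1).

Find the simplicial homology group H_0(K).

Fix the vertex order v_0 < v_1 < v_2 < v_3 < v_4 < v_5 < v_6 < v_7 < v_8 and write every simplex with vertices in increasing order. Then dim K = 2 and the simplices of K are:

  0-simplices (9): [v_0], [v_1], [v_2], [v_3], [v_4], [v_5], [v_6], [v_7], [v_8]
  1-simplices (27): (27 of them)
  2-simplices (18): (18 of them)

Hence C_0 ≅ Z^9, C_1 ≅ Z^27, C_2 ≅ Z^18.

Boundary ∂_1: C_1 → C_0 sends each edge [p,q] (with p < q) to q − p.
As a 9×27 matrix over Z this has rank 8, with invariant factors (1,1,1,1,1,1,1,1).

∂_2: C_2 → C_1 sends each 2-simplex [p,q,r] to [q,r] − [p,r] + [p,q]. For instance
  ∂[v_4,v_5,v_7] = [v_5,v_7] − [v_4,v_7] + [v_4,v_5],
  ∂[v_0,v_3,v_8] = [v_3,v_8] − [v_0,v_8] + [v_0,v_3].
The 27×18 boundary matrix has rank 18 and Smith normal form diag(1,1,1,1,1,1,1,1,1,1,1,1,1,1,1,1,1,2).

Now H_k = ker ∂_k / im ∂_{k+1}, so:

  H_0: rank C_0 − rank ∂_1 = 9 − 8 = 1, and the invariant factors of ∂_1 are all 1, so H_0 = Z.

H_0 = Z.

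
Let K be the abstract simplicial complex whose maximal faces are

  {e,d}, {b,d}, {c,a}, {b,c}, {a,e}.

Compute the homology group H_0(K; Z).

H_0 = Z.

K has 5 vertices, 5 edges.
rank ∂_0 = 0, rank ∂_1 = 4 ⇒ b_0 = 5 − 0 − 4 = 1; all invariant factors of ∂_1 are 1 so no torsion. So H_0 ≅ Z.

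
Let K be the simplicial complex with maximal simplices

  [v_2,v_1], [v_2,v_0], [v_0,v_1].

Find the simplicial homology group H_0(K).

H_0 = Z.

Order the vertices as v_0 < v_1 < v_2. Listing each simplex with vertices in this order, K has dimension 1 with simplices:

  0-simplices (3): [v_0], [v_1], [v_2]
  1-simplices (3): [v_0,v_1], [v_0,v_2], [v_1,v_2]

so the chain groups are C_0 ≅ Z^3, C_1 ≅ Z^3.

∂_1: C_1 → C_0 maps an edge to its endpoints' difference, ∂[p,q] = q − p. For instance
  ∂[v_0,v_1] = [v_1] − [v_0].
The 3×3 boundary matrix has rank 2 and Smith normal form diag(1,1).

Now H_k = ker ∂_k / im ∂_{k+1}, so:

  H_0: rank C_0 − rank ∂_1 = 3 − 2 = 1, and the invariant factors of ∂_1 are all 1, so H_0 = Z.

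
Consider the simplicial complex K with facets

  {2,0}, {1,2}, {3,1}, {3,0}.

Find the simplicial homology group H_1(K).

H_1 ≅ Z.

Order the vertices as 0 < 1 < 2 < 3. Listing each simplex with vertices in this order, K has dimension 1 with simplices:

  0-simplices (4): [0], [1], [2], [3]
  1-simplices (4): [0,2], [0,3], [1,2], [1,3]

so the chain groups are C_0 ≅ Z^4, C_1 ≅ Z^4.

∂_1: C_1 → C_0 maps an edge to its endpoints' difference, ∂[p,q] = q − p.
The 4×4 boundary matrix has rank 3 and Smith normal form diag(1,1,1).

Computing H_k = (kernel of ∂_k) / (image of ∂_{k+1}):

  H_1: rank ker ∂_1 − rank ∂_2 = (4 − 3) − 0 = 1, and there is no ∂_2, so H_1 = Z.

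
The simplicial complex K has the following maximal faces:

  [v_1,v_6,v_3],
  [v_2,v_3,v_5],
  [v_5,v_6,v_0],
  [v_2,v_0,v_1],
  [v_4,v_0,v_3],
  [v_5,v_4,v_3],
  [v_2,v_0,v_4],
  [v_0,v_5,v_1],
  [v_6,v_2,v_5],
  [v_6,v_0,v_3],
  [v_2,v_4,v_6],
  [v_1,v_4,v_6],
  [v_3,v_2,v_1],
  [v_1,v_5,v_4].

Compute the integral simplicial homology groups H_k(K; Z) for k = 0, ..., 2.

H_0 = Z,  H_1 = Z^2,  H_2 = Z.

We work with the vertex ordering v_0 < v_1 < v_2 < v_3 < v_4 < v_5 < v_6. The simplices of K, each written with vertices in increasing order, are:

  0-simplices (7): [v_0], [v_1], [v_2], [v_3], [v_4], [v_5], [v_6]
  1-simplices (21): (21 of them)
  2-simplices (14): (14 of them)

so the chain groups are C_0 ≅ Z^7, C_1 ≅ Z^21, C_2 ≅ Z^14.

The boundary map ∂_1: C_1 → C_0 is given by ∂[p,q] = [q] − [p].
This gives a 7×21 integer matrix of rank 6; reducing to Smith normal form yields diagonal entries (1,1,1,1,1,1).

Boundary ∂_2: C_2 → C_1 acts by ∂[p,q,r] = [q,r] − [p,r] + [p,q]. For instance
  ∂[v_0,v_3,v_6] = [v_3,v_6] − [v_0,v_6] + [v_0,v_3],
  ∂[v_0,v_5,v_6] = [v_5,v_6] − [v_0,v_6] + [v_0,v_5].
As a 21×14 matrix over Z this has rank 13, with invariant factors (1,1,1,1,1,1,1,1,1,1,1,1,1).

Computing H_k = (kernel of ∂_k) / (image of ∂_{k+1}):

  H_0: rank C_0 − rank ∂_1 = 7 − 6 = 1, and the invariant factors of ∂_1 are all 1, so H_0 ≅ Z.
  H_1: rank ker ∂_1 − rank ∂_2 = (21 − 6) − 13 = 2, and the invariant factors of ∂_2 are all 1, so H_1 ≅ Z^2.
  H_2: rank ker ∂_2 − rank ∂_3 = (14 − 13) − 0 = 1, and there is no ∂_3, so H_2 ≅ Z.

As a check, the Euler characteristic is 7 − 21 + 14 = 0, which agrees with 1 − 2 + 1 = 0.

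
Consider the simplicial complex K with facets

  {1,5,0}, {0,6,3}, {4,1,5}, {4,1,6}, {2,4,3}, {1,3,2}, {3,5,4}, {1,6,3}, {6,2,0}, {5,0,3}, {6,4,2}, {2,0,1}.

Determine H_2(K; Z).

H_2 ≅ 0.

K has 7 vertices, 18 edges, 12 triangles.
rank ∂_2 = 12, rank ∂_3 = 0 ⇒ b_2 = 12 − 12 − 0 = 0. So H_2 ≅ 0.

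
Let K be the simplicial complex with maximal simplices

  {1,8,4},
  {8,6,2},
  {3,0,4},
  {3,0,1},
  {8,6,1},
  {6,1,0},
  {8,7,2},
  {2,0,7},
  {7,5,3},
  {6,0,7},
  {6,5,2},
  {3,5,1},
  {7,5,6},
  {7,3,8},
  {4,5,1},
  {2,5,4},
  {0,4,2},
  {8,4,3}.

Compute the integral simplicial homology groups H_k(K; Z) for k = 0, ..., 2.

H_0 ≅ Z,  H_1 ≅ Z ⊕ Z/2,  H_2 = 0.

K has 9 vertices, 27 edges, 18 triangles.
rank ∂_0 = 0, rank ∂_1 = 8 ⇒ b_0 = 9 − 0 − 8 = 1; all invariant factors of ∂_1 are 1 so no torsion. So H_0 ≅ Z.
rank ∂_1 = 8, rank ∂_2 = 18 ⇒ b_1 = 27 − 8 − 18 = 1; ∂_2 has invariant factor(s) [2] giving torsion. So H_1 ≅ Z ⊕ Z/2.
rank ∂_2 = 18, rank ∂_3 = 0 ⇒ b_2 = 18 − 18 − 0 = 0. So H_2 ≅ 0.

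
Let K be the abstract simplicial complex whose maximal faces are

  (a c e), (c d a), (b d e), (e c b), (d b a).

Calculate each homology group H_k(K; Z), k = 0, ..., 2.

Fix the vertex order a < b < c < d < e and write every simplex with vertices in increasing order. Then dim K = 2 and the simplices of K are:

  0-simplices (5): a, b, c, d, e
  1-simplices (10): ab, ac, ad, ae, bc, bd, be, cd, ce, de
  2-simplices (5): abd, acd, ace, bce, bde

so the chain groups are C_0 ≅ Z^5, C_1 ≅ Z^10, C_2 ≅ Z^5.

The boundary map ∂_1: C_1 → C_0 maps an edge to its endpoints' difference, ∂[p,q] = q − p. For instance
  ∂de = e − d.
This gives a 5×10 integer matrix of rank 4; reducing to Smith normal form yields diagonal entries (1,1,1,1).

∂_2: C_2 → C_1 sends each 2-simplex [p,q,r] to [q,r] − [p,r] + [p,q]. For instance
  ∂ace = ce − ae + ac,
  ∂acd = cd − ad + ac.
The resulting 10×5 matrix has rank 5, and its Smith normal form has invariant factors (1,1,1,1,1).

Reading off H_k = ker ∂_k / im ∂_{k+1}:

  H_0: rank C_0 − rank ∂_1 = 5 − 4 = 1, and the invariant factors of ∂_1 are all 1, so H_0 ≅ Z.
  H_1: rank ker ∂_1 − rank ∂_2 = (10 − 4) − 5 = 1, and the invariant factors of ∂_2 are all 1, so H_1 ≅ Z.
  H_2: rank ker ∂_2 − rank ∂_3 = (5 − 5) − 0 = 0, and there is no ∂_3, so H_2 ≅ 0.

As a check, the Euler characteristic is 5 − 10 + 5 = 0, which agrees with 1 − 1 + 0 = 0.

H_0 = Z,  H_1 = Z,  H_2 = 0.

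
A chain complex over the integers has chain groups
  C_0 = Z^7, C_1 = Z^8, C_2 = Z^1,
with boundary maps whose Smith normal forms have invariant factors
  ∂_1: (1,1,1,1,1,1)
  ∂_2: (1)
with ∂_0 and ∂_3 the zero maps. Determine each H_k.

H_0: b_0 = 7 − 0 − 6 = 1; torsion from ∂_1 factors > 1: none. So H_0 ≅ Z.
H_1: b_1 = 8 − 6 − 1 = 1; torsion from ∂_2 factors > 1: none. So H_1 ≅ Z.
H_2: b_2 = 1 − 1 − 0 = 0; torsion from ∂_3 factors > 1: none. So H_2 ≅ 0.

H_0 ≅ Z,  H_1 ≅ Z,  H_2 = 0.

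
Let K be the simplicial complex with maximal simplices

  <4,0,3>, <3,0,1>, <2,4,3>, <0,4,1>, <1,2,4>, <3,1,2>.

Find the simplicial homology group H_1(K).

H_1 = 0.

Order the vertices as 0 < 1 < 2 < 3 < 4. Listing each simplex with vertices in this order, K has dimension 2 with simplices:

  0-simplices (5): [0], [1], [2], [3], [4]
  1-simplices (9): [0,1], [0,3], [0,4], [1,2], [1,3], [1,4], [2,3], [2,4], [3,4]
  2-simplices (6): [0,1,3], [0,1,4], [0,3,4], [1,2,3], [1,2,4], [2,3,4]

giving chain groups C_0 ≅ Z^5, C_1 ≅ Z^9, C_2 ≅ Z^6.

The boundary map ∂_1: C_1 → C_0 is given by ∂[p,q] = [q] − [p]. For instance
  ∂[0,1] = [1] − [0].
The 5×9 boundary matrix has rank 4 and Smith normal form diag(1,1,1,1).

The boundary map ∂_2: C_2 → C_1 maps a triangle to the signed sum of its edges. For instance
  ∂[0,1,3] = [1,3] − [0,3] + [0,1],
  ∂[0,1,4] = [1,4] − [0,4] + [0,1].
This gives a 9×6 integer matrix of rank 5; reducing to Smith normal form yields diagonal entries (1,1,1,1,1).

Computing H_k = (kernel of ∂_k) / (image of ∂_{k+1}):

  H_1: rank ker ∂_1 − rank ∂_2 = (9 − 4) − 5 = 0, and the invariant factors of ∂_2 are all 1, so H_1 = 0.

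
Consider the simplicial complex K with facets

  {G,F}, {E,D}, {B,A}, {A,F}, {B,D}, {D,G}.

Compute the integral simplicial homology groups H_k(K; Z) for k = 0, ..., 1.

H_0 = Z,  H_1 = Z.

Order the vertices as A < B < D < E < F < G. Listing each simplex with vertices in this order, K has dimension 1 with simplices:

  0-simplices (6): A, B, D, E, F, G
  1-simplices (6): AB, AF, BD, DE, DG, FG

so the chain groups are C_0 ≅ Z^6, C_1 ≅ Z^6.

∂_1: C_1 → C_0 sends each edge [p,q] (with p < q) to q − p. For instance
  ∂AF = F − A.
The 6×6 boundary matrix has rank 5 and Smith normal form diag(1,1,1,1,1).

Now H_k = ker ∂_k / im ∂_{k+1}, so:

  H_0: rank C_0 − rank ∂_1 = 6 − 5 = 1, and the invariant factors of ∂_1 are all 1, so H_0 = Z.
  H_1: rank ker ∂_1 − rank ∂_2 = (6 − 5) − 0 = 1, and there is no ∂_2, so H_1 = Z.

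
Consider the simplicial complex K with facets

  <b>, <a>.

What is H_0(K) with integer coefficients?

H_0 ≅ Z^2.

Order the vertices as a < b. Listing each simplex with vertices in this order, K has dimension 0 with simplices:

  0-simplices (2): a, b

so the chain groups are C_0 ≅ Z^2.

Reading off H_k = ker ∂_k / im ∂_{k+1}:

  H_0: rank C_0 − rank ∂_1 = 2 − 0 = 2, and there is no ∂_1, so H_0 = Z^2.

(K is a triangulation of a set of 2 points.)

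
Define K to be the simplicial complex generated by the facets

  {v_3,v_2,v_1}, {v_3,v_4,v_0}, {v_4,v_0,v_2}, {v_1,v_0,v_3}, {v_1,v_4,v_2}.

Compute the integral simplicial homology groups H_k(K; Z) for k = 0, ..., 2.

Order the vertices as v_0 < v_1 < v_2 < v_3 < v_4. Listing each simplex with vertices in this order, K has dimension 2 with simplices:

  0-simplices (5): [v_0], [v_1], [v_2], [v_3], [v_4]
  1-simplices (10): [v_0,v_1], [v_0,v_2], [v_0,v_3], [v_0,v_4], [v_1,v_2], [v_1,v_3], [v_1,v_4], [v_2,v_3], [v_2,v_4], [v_3,v_4]
  2-simplices (5): [v_0,v_1,v_3], [v_0,v_2,v_4], [v_0,v_3,v_4], [v_1,v_2,v_3], [v_1,v_2,v_4]

Hence C_0 ≅ Z^5, C_1 ≅ Z^10, C_2 ≅ Z^5.

The boundary map ∂_1: C_1 → C_0 is given by ∂[p,q] = [q] − [p]. For instance
  ∂[v_1,v_4] = [v_4] − [v_1].
The 5×10 boundary matrix has rank 4 and Smith normal form diag(1,1,1,1).

∂_2: C_2 → C_1 sends each 2-simplex [p,q,r] to [q,r] − [p,r] + [p,q]. For instance
  ∂[v_0,v_3,v_4] = [v_3,v_4] − [v_0,v_4] + [v_0,v_3],
  ∂[v_0,v_2,v_4] = [v_2,v_4] − [v_0,v_4] + [v_0,v_2].
The 10×5 boundary matrix has rank 5 and Smith normal form diag(1,1,1,1,1).

Now H_k = ker ∂_k / im ∂_{k+1}, so:

  H_0: rank C_0 − rank ∂_1 = 5 − 4 = 1, and the invariant factors of ∂_1 are all 1, so H_0 = Z.
  H_1: rank ker ∂_1 − rank ∂_2 = (10 − 4) − 5 = 1, and the invariant factors of ∂_2 are all 1, so H_1 = Z.
  H_2: rank ker ∂_2 − rank ∂_3 = (5 − 5) − 0 = 0, and there is no ∂_3, so H_2 = 0.

As a check, the Euler characteristic is 5 − 10 + 5 = 0, which agrees with 1 − 1 + 0 = 0.

H_0 = Z,  H_1 = Z,  H_2 = 0.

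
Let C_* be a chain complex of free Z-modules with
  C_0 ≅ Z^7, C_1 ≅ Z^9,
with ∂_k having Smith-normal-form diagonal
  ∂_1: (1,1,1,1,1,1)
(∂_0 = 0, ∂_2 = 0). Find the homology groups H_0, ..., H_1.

H_0 ≅ Z,  H_1 ≅ Z^3.

H_0: b_0 = 7 − 0 − 6 = 1; torsion from ∂_1 factors > 1: none. So H_0 ≅ Z.
H_1: b_1 = 9 − 6 − 0 = 3; torsion from ∂_2 factors > 1: none. So H_1 ≅ Z^3.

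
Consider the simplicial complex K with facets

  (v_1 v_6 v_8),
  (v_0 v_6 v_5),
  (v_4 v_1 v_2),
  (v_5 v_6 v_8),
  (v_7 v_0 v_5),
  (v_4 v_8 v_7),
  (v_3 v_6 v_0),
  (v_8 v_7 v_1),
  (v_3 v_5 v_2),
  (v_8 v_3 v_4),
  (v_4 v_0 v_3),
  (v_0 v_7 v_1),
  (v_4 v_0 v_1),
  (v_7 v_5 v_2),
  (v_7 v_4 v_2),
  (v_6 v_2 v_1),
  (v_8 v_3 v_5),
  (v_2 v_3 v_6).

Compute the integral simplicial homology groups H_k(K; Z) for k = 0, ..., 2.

K has 9 vertices, 27 edges, 18 triangles.
rank ∂_0 = 0, rank ∂_1 = 8 ⇒ b_0 = 9 − 0 − 8 = 1; all invariant factors of ∂_1 are 1 so no torsion. So H_0 = Z.
rank ∂_1 = 8, rank ∂_2 = 18 ⇒ b_1 = 27 − 8 − 18 = 1; ∂_2 has invariant factor(s) [2] giving torsion. So H_1 = Z × Z/2.
rank ∂_2 = 18, rank ∂_3 = 0 ⇒ b_2 = 18 − 18 − 0 = 0. So H_2 = 0.

H_0 = Z,  H_1 = Z × Z/2,  H_2 = 0.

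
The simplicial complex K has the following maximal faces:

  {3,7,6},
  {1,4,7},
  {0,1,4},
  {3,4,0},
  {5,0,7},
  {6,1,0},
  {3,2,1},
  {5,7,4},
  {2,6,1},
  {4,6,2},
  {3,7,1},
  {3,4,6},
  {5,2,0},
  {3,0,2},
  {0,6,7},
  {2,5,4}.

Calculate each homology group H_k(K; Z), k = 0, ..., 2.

H_0 = Z,  H_1 = Z^2,  H_2 = Z.

Fix the vertex order 0 < 1 < 2 < 3 < 4 < 5 < 6 < 7 and write every simplex with vertices in increasing order. Then dim K = 2 and the simplices of K are:

  0-simplices (8): [0], [1], [2], [3], [4], [5], [6], [7]
  1-simplices (24): (24 of them)
  2-simplices (16): [0,1,4], [0,1,6], [0,2,3], [0,2,5], [0,3,4], [0,5,7], [0,6,7], [1,2,3], [1,2,6], [1,3,7], [1,4,7], [2,4,5], [2,4,6], [3,4,6], [3,6,7], [4,5,7]

Hence C_0 ≅ Z^8, C_1 ≅ Z^24, C_2 ≅ Z^16.

Boundary ∂_1: C_1 → C_0 is given by ∂[p,q] = [q] − [p].
The 8×24 boundary matrix has rank 7 and Smith normal form diag(1,1,1,1,1,1,1).

Boundary ∂_2: C_2 → C_1 sends each 2-simplex [p,q,r] to [q,r] − [p,r] + [p,q]. For instance
  ∂[2,4,6] = [4,6] − [2,6] + [2,4],
  ∂[3,6,7] = [6,7] − [3,7] + [3,6].
The resulting 24×16 matrix has rank 15, and its Smith normal form has invariant factors (1,1,1,1,1,1,1,1,1,1,1,1,1,1,1).

From H_k ≅ ker(∂_k) / im(∂_{k+1}) we obtain:

  H_0: rank C_0 − rank ∂_1 = 8 − 7 = 1, and the invariant factors of ∂_1 are all 1, so H_0 ≅ Z.
  H_1: rank ker ∂_1 − rank ∂_2 = (24 − 7) − 15 = 2, and the invariant factors of ∂_2 are all 1, so H_1 ≅ Z^2.
  H_2: rank ker ∂_2 − rank ∂_3 = (16 − 15) − 0 = 1, and there is no ∂_3, so H_2 ≅ Z.

As a check, the Euler characteristic is 8 − 24 + 16 = 0, which agrees with 1 − 2 + 1 = 0.
(K is a triangulation of the torus T^2.)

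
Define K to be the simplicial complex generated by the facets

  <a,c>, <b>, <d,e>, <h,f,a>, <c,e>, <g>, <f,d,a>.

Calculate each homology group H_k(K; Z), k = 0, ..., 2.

H_0 ≅ Z^3,  H_1 ≅ Z,  H_2 = 0.

Fix the vertex order a < b < c < d < e < f < g < h and write every simplex with vertices in increasing order. Then dim K = 2 and the simplices of K are:

  0-simplices (8): a, b, c, d, e, f, g, h
  1-simplices (8): ac, ad, af, ah, ce, de, df, fh
  2-simplices (2): adf, afh

so the chain groups are C_0 ≅ Z^8, C_1 ≅ Z^8, C_2 ≅ Z^2.

∂_1: C_1 → C_0 sends each edge [p,q] (with p < q) to q − p.
The 8×8 boundary matrix has rank 5 and Smith normal form diag(1,1,1,1,1).

The boundary map ∂_2: C_2 → C_1 acts by ∂[p,q,r] = [q,r] − [p,r] + [p,q]. For instance
  ∂afh = fh − ah + af,
  ∂adf = df − af + ad.
The 8×2 boundary matrix has rank 2 and Smith normal form diag(1,1).

Computing H_k = (kernel of ∂_k) / (image of ∂_{k+1}):

  H_0: rank C_0 − rank ∂_1 = 8 − 5 = 3, and the invariant factors of ∂_1 are all 1, so H_0 ≅ Z^3.
  H_1: rank ker ∂_1 − rank ∂_2 = (8 − 5) − 2 = 1, and the invariant factors of ∂_2 are all 1, so H_1 ≅ Z.
  H_2: rank ker ∂_2 − rank ∂_3 = (2 − 2) − 0 = 0, and there is no ∂_3, so H_2 ≅ 0.

As a check, the Euler characteristic is 8 − 8 + 2 = 2, which agrees with 3 − 1 + 0 = 2.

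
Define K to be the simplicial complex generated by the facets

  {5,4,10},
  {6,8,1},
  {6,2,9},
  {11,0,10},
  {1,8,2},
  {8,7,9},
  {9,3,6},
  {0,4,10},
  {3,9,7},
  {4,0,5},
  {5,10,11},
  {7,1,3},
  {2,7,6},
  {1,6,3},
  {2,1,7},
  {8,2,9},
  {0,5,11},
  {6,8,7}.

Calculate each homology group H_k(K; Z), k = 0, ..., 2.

Take the total order 0 < 1 < 2 < 3 < 4 < 5 < 6 < 7 < 8 < 9 < 10 < 11 on the vertex set. Then K (dimension 2) consists of the simplices:

  0-simplices (12): [0], [1], [2], [3], [4], [5], [6], [7], [8], [9], [10], [11]
  1-simplices (27): (27 of them)
  2-simplices (18): (18 of them)

giving chain groups C_0 ≅ Z^12, C_1 ≅ Z^27, C_2 ≅ Z^18.

The boundary map ∂_1: C_1 → C_0 maps an edge to its endpoints' difference, ∂[p,q] = q − p.
The resulting 12×27 matrix has rank 10, and its Smith normal form has invariant factors (1,1,1,1,1,1,1,1,1,1).

The boundary map ∂_2: C_2 → C_1 acts by ∂[p,q,r] = [q,r] − [p,r] + [p,q]. For instance
  ∂[4,5,10] = [5,10] − [4,10] + [4,5],
  ∂[2,8,9] = [8,9] − [2,9] + [2,8].
The resulting 27×18 matrix has rank 17, and its Smith normal form has invariant factors (1,1,1,1,1,1,1,1,1,1,1,1,1,1,1,1,2).

Computing H_k = (kernel of ∂_k) / (image of ∂_{k+1}):

  H_0: rank C_0 − rank ∂_1 = 12 − 10 = 2, and the invariant factors of ∂_1 are all 1, so H_0 ≅ Z^2.
  H_1: rank ker ∂_1 − rank ∂_2 = (27 − 10) − 17 = 0, and ∂_2 has invariant factor 2 > 1, so H_1 ≅ Z/2.
  H_2: rank ker ∂_2 − rank ∂_3 = (18 − 17) − 0 = 1, and there is no ∂_3, so H_2 ≅ Z.

As a check, the Euler characteristic is 12 − 27 + 18 = 3, which agrees with 2 − 0 + 1 = 3.
(K is a triangulation of the disjoint union of the 2-sphere S^2 and the real projective plane RP^2.)

H_0 = Z^2,  H_1 = Z/2,  H_2 = Z.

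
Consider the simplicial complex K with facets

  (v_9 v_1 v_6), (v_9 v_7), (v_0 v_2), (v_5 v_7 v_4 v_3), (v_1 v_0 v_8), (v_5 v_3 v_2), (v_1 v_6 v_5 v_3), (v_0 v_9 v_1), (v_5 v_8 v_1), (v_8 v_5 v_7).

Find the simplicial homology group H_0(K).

H_0 ≅ Z.

Order the vertices as v_0 < v_1 < v_2 < v_3 < v_4 < v_5 < v_6 < v_7 < v_8 < v_9. Listing each simplex with vertices in this order, K has dimension 3 with simplices:

  0-simplices (10): [v_0], [v_1], [v_2], [v_3], [v_4], [v_5], [v_6], [v_7], [v_8], [v_9]
  1-simplices (23): (23 of them)
  2-simplices (14): (14 of them)
  3-simplices (2): [v_1,v_3,v_5,v_6], [v_3,v_4,v_5,v_7]

so the chain groups are C_0 ≅ Z^10, C_1 ≅ Z^23, C_2 ≅ Z^14, C_3 ≅ Z^2.

The boundary map ∂_1: C_1 → C_0 sends each edge [p,q] (with p < q) to q − p. For instance
  ∂[v_5,v_6] = [v_6] − [v_5].
This gives a 10×23 integer matrix of rank 9; reducing to Smith normal form yields diagonal entries (1,1,1,1,1,1,1,1,1).

Boundary ∂_2: C_2 → C_1 maps a triangle to the signed sum of its edges. For instance
  ∂[v_2,v_3,v_5] = [v_3,v_5] − [v_2,v_5] + [v_2,v_3],
  ∂[v_0,v_1,v_9] = [v_1,v_9] − [v_0,v_9] + [v_0,v_1].
As a 23×14 matrix over Z this has rank 12, with invariant factors (1,1,1,1,1,1,1,1,1,1,1,1).

The boundary map ∂_3: C_3 → C_2 sends each 3-simplex σ to the alternating sum Σ_i (−1)^i (σ with its i-th vertex removed). For instance
  ∂[v_3,v_4,v_5,v_7] = [v_4,v_5,v_7] − [v_3,v_5,v_7] + [v_3,v_4,v_7] − [v_3,v_4,v_5],
  ∂[v_1,v_3,v_5,v_6] = [v_3,v_5,v_6] − [v_1,v_5,v_6] + [v_1,v_3,v_6] − [v_1,v_3,v_5].
This gives a 14×2 integer matrix of rank 2; reducing to Smith normal form yields diagonal entries (1,1).

Computing H_k = (kernel of ∂_k) / (image of ∂_{k+1}):

  H_0: rank C_0 − rank ∂_1 = 10 − 9 = 1, and the invariant factors of ∂_1 are all 1, so H_0 ≅ Z.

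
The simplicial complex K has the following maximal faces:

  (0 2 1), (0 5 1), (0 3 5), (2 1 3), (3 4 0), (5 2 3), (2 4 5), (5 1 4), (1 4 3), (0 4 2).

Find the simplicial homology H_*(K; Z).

Fix the vertex order 0 < 1 < 2 < 3 < 4 < 5 and write every simplex with vertices in increasing order. Then dim K = 2 and the simplices of K are:

  0-simplices (6): [0], [1], [2], [3], [4], [5]
  1-simplices (15): [0,1], [0,2], [0,3], [0,4], [0,5], [1,2], [1,3], [1,4], [1,5], [2,3], [2,4], [2,5], [3,4], [3,5], [4,5]
  2-simplices (10): [0,1,2], [0,1,5], [0,2,4], [0,3,4], [0,3,5], [1,2,3], [1,3,4], [1,4,5], [2,3,5], [2,4,5]

so the chain groups are C_0 ≅ Z^6, C_1 ≅ Z^15, C_2 ≅ Z^10.

∂_1: C_1 → C_0 is given by ∂[p,q] = [q] − [p].
The 6×15 boundary matrix has rank 5 and Smith normal form diag(1,1,1,1,1).

∂_2: C_2 → C_1 acts by ∂[p,q,r] = [q,r] − [p,r] + [p,q]. For instance
  ∂[0,1,2] = [1,2] − [0,2] + [0,1],
  ∂[2,4,5] = [4,5] − [2,5] + [2,4].
As a 15×10 matrix over Z this has rank 10, with invariant factors (1,1,1,1,1,1,1,1,1,2).

Reading off H_k = ker ∂_k / im ∂_{k+1}:

  H_0: rank C_0 − rank ∂_1 = 6 − 5 = 1, and the invariant factors of ∂_1 are all 1, so H_0 ≅ Z.
  H_1: rank ker ∂_1 − rank ∂_2 = (15 − 5) − 10 = 0, and ∂_2 has invariant factor 2 > 1, so H_1 ≅ Z/2.
  H_2: rank ker ∂_2 − rank ∂_3 = (10 − 10) − 0 = 0, and there is no ∂_3, so H_2 ≅ 0.

(K is a triangulation of the real projective plane RP^2.)

H_0 ≅ Z,  H_1 ≅ Z/2,  H_2 = 0.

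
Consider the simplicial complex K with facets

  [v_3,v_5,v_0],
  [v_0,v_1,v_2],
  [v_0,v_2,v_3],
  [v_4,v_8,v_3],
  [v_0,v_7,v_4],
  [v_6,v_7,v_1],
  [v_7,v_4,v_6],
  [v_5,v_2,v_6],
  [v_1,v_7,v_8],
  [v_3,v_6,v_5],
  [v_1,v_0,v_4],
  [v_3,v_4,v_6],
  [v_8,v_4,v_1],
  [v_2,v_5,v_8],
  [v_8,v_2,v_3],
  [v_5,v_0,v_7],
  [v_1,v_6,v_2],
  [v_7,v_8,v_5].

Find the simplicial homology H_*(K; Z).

H_0 = Z,  H_1 = Z × Z/2,  H_2 = 0.

We work with the vertex ordering v_0 < v_1 < v_2 < v_3 < v_4 < v_5 < v_6 < v_7 < v_8. The simplices of K, each written with vertices in increasing order, are:

  0-simplices (9): [v_0], [v_1], [v_2], [v_3], [v_4], [v_5], [v_6], [v_7], [v_8]
  1-simplices (27): (27 of them)
  2-simplices (18): (18 of them)

so the chain groups are C_0 ≅ Z^9, C_1 ≅ Z^27, C_2 ≅ Z^18.

∂_1: C_1 → C_0 is given by ∂[p,q] = [q] − [p]. For instance
  ∂[v_3,v_4] = [v_4] − [v_3].
This gives a 9×27 integer matrix of rank 8; reducing to Smith normal form yields diagonal entries (1,1,1,1,1,1,1,1).

Boundary ∂_2: C_2 → C_1 acts by ∂[p,q,r] = [q,r] − [p,r] + [p,q]. For instance
  ∂[v_0,v_1,v_2] = [v_1,v_2] − [v_0,v_2] + [v_0,v_1],
  ∂[v_3,v_4,v_6] = [v_4,v_6] − [v_3,v_6] + [v_3,v_4].
The 27×18 boundary matrix has rank 18 and Smith normal form diag(1,1,1,1,1,1,1,1,1,1,1,1,1,1,1,1,1,2).

Computing H_k = (kernel of ∂_k) / (image of ∂_{k+1}):

  H_0: rank C_0 − rank ∂_1 = 9 − 8 = 1, and the invariant factors of ∂_1 are all 1, so H_0 ≅ Z.
  H_1: rank ker ∂_1 − rank ∂_2 = (27 − 8) − 18 = 1, and ∂_2 has invariant factor 2 > 1, so H_1 ≅ Z × Z/2.
  H_2: rank ker ∂_2 − rank ∂_3 = (18 − 18) − 0 = 0, and there is no ∂_3, so H_2 ≅ 0.

As a check, the Euler characteristic is 9 − 27 + 18 = 0, which agrees with 1 − 1 + 0 = 0.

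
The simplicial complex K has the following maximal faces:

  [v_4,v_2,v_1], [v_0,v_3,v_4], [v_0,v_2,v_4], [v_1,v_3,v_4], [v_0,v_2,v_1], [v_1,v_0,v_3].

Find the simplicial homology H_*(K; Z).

H_0 ≅ Z,  H_1 = 0,  H_2 ≅ Z.

Fix the vertex order v_0 < v_1 < v_2 < v_3 < v_4 and write every simplex with vertices in increasing order. Then dim K = 2 and the simplices of K are:

  0-simplices (5): [v_0], [v_1], [v_2], [v_3], [v_4]
  1-simplices (9): [v_0,v_1], [v_0,v_2], [v_0,v_3], [v_0,v_4], [v_1,v_2], [v_1,v_3], [v_1,v_4], [v_2,v_4], [v_3,v_4]
  2-simplices (6): [v_0,v_1,v_2], [v_0,v_1,v_3], [v_0,v_2,v_4], [v_0,v_3,v_4], [v_1,v_2,v_4], [v_1,v_3,v_4]

giving chain groups C_0 ≅ Z^5, C_1 ≅ Z^9, C_2 ≅ Z^6.

∂_1: C_1 → C_0 is given by ∂[p,q] = [q] − [p]. For instance
  ∂[v_0,v_2] = [v_2] − [v_0].
The resulting 5×9 matrix has rank 4, and its Smith normal form has invariant factors (1,1,1,1).

∂_2: C_2 → C_1 maps a triangle to the signed sum of its edges. For instance
  ∂[v_0,v_1,v_2] = [v_1,v_2] − [v_0,v_2] + [v_0,v_1],
  ∂[v_0,v_3,v_4] = [v_3,v_4] − [v_0,v_4] + [v_0,v_3].
The 9×6 boundary matrix has rank 5 and Smith normal form diag(1,1,1,1,1).

From H_k ≅ ker(∂_k) / im(∂_{k+1}) we obtain:

  H_0: rank C_0 − rank ∂_1 = 5 − 4 = 1, and the invariant factors of ∂_1 are all 1, so H_0 ≅ Z.
  H_1: rank ker ∂_1 − rank ∂_2 = (9 − 4) − 5 = 0, and the invariant factors of ∂_2 are all 1, so H_1 ≅ 0.
  H_2: rank ker ∂_2 − rank ∂_3 = (6 − 5) − 0 = 1, and there is no ∂_3, so H_2 ≅ Z.

(K is a triangulation of the 2-sphere S^2.)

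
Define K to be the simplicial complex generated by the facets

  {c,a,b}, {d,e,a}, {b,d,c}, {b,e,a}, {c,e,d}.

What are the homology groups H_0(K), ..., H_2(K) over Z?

Order the vertices as a < b < c < d < e. Listing each simplex with vertices in this order, K has dimension 2 with simplices:

  0-simplices (5): a, b, c, d, e
  1-simplices (10): ab, ac, ad, ae, bc, bd, be, cd, ce, de
  2-simplices (5): abc, abe, ade, bcd, cde

Hence C_0 ≅ Z^5, C_1 ≅ Z^10, C_2 ≅ Z^5.

The boundary map ∂_1: C_1 → C_0 sends each edge [p,q] (with p < q) to q − p. For instance
  ∂ac = c − a.
As a 5×10 matrix over Z this has rank 4, with invariant factors (1,1,1,1).

∂_2: C_2 → C_1 sends each 2-simplex [p,q,r] to [q,r] − [p,r] + [p,q]. For instance
  ∂abe = be − ae + ab,
  ∂ade = de − ae + ad.
The 10×5 boundary matrix has rank 5 and Smith normal form diag(1,1,1,1,1).

From H_k ≅ ker(∂_k) / im(∂_{k+1}) we obtain:

  H_0: rank C_0 − rank ∂_1 = 5 − 4 = 1, and the invariant factors of ∂_1 are all 1, so H_0 ≅ Z.
  H_1: rank ker ∂_1 − rank ∂_2 = (10 − 4) − 5 = 1, and the invariant factors of ∂_2 are all 1, so H_1 ≅ Z.
  H_2: rank ker ∂_2 − rank ∂_3 = (5 − 5) − 0 = 0, and there is no ∂_3, so H_2 ≅ 0.

H_0 = Z,  H_1 = Z,  H_2 = 0.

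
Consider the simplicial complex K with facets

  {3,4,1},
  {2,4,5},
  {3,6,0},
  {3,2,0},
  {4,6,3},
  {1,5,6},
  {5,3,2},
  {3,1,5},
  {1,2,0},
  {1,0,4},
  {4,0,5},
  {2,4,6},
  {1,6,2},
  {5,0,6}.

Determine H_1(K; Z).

H_1 = Z^2.

We work with the vertex ordering 0 < 1 < 2 < 3 < 4 < 5 < 6. The simplices of K, each written with vertices in increasing order, are:

  0-simplices (7): [0], [1], [2], [3], [4], [5], [6]
  1-simplices (21): [0,1], [0,2], [0,3], [0,4], [0,5], [0,6], [1,2], [1,3], [1,4], [1,5], [1,6], [2,3], [2,4], [2,5], [2,6], [3,4], [3,5], [3,6], [4,5], [4,6], [5,6]
  2-simplices (14): [0,1,2], [0,1,4], [0,2,3], [0,3,6], [0,4,5], [0,5,6], [1,2,6], [1,3,4], [1,3,5], [1,5,6], [2,3,5], [2,4,5], [2,4,6], [3,4,6]

so the chain groups are C_0 ≅ Z^7, C_1 ≅ Z^21, C_2 ≅ Z^14.

∂_1: C_1 → C_0 maps an edge to its endpoints' difference, ∂[p,q] = q − p.
This gives a 7×21 integer matrix of rank 6; reducing to Smith normal form yields diagonal entries (1,1,1,1,1,1).

The boundary map ∂_2: C_2 → C_1 maps a triangle to the signed sum of its edges. For instance
  ∂[0,4,5] = [4,5] − [0,5] + [0,4],
  ∂[2,4,6] = [4,6] − [2,6] + [2,4].
This gives a 21×14 integer matrix of rank 13; reducing to Smith normal form yields diagonal entries (1,1,1,1,1,1,1,1,1,1,1,1,1).

Now H_k = ker ∂_k / im ∂_{k+1}, so:

  H_1: rank ker ∂_1 − rank ∂_2 = (21 − 6) − 13 = 2, and the invariant factors of ∂_2 are all 1, so H_1 ≅ Z^2.

(K is a triangulation of the torus T^2.)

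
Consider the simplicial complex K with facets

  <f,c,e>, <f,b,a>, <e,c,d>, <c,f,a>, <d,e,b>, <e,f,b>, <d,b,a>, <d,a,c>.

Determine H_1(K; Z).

H_1 = 0.

We work with the vertex ordering a < b < c < d < e < f. The simplices of K, each written with vertices in increasing order, are:

  0-simplices (6): a, b, c, d, e, f
  1-simplices (12): ab, ac, ad, af, bd, be, bf, cd, ce, cf, de, ef
  2-simplices (8): abd, abf, acd, acf, bde, bef, cde, cef

Hence C_0 ≅ Z^6, C_1 ≅ Z^12, C_2 ≅ Z^8.

The boundary map ∂_1: C_1 → C_0 is given by ∂[p,q] = [q] − [p].
This gives a 6×12 integer matrix of rank 5; reducing to Smith normal form yields diagonal entries (1,1,1,1,1).

The boundary map ∂_2: C_2 → C_1 acts by ∂[p,q,r] = [q,r] − [p,r] + [p,q]. For instance
  ∂abd = bd − ad + ab,
  ∂abf = bf − af + ab.
The resulting 12×8 matrix has rank 7, and its Smith normal form has invariant factors (1,1,1,1,1,1,1).

Computing H_k = (kernel of ∂_k) / (image of ∂_{k+1}):

  H_1: rank ker ∂_1 − rank ∂_2 = (12 − 5) − 7 = 0, and the invariant factors of ∂_2 are all 1, so H_1 ≅ 0.

(K is a triangulation of the 2-sphere S^2.)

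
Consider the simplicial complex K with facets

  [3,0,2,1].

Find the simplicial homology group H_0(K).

H_0 = Z.

We work with the vertex ordering 0 < 1 < 2 < 3. The simplices of K, each written with vertices in increasing order, are:

  0-simplices (4): [0], [1], [2], [3]
  1-simplices (6): [0,1], [0,2], [0,3], [1,2], [1,3], [2,3]
  2-simplices (4): [0,1,2], [0,1,3], [0,2,3], [1,2,3]
  3-simplices (1): [0,1,2,3]

Hence C_0 ≅ Z^4, C_1 ≅ Z^6, C_2 ≅ Z^4, C_3 ≅ Z^1.

The boundary map ∂_1: C_1 → C_0 is given by ∂[p,q] = [q] − [p].
As a 4×6 matrix over Z this has rank 3, with invariant factors (1,1,1).

The boundary map ∂_2: C_2 → C_1 maps a triangle to the signed sum of its edges. For instance
  ∂[0,1,2] = [1,2] − [0,2] + [0,1],
  ∂[1,2,3] = [2,3] − [1,3] + [1,2].
As a 6×4 matrix over Z this has rank 3, with invariant factors (1,1,1).

The boundary map ∂_3: C_3 → C_2 sends each 3-simplex σ to the alternating sum Σ_i (−1)^i (σ with its i-th vertex removed). For instance
  ∂[0,1,2,3] = [1,2,3] − [0,2,3] + [0,1,3] − [0,1,2].
As a 4×1 matrix over Z this has rank 1, with invariant factors (1).

Reading off H_k = ker ∂_k / im ∂_{k+1}:

  H_0: rank C_0 − rank ∂_1 = 4 − 3 = 1, and the invariant factors of ∂_1 are all 1, so H_0 = Z.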